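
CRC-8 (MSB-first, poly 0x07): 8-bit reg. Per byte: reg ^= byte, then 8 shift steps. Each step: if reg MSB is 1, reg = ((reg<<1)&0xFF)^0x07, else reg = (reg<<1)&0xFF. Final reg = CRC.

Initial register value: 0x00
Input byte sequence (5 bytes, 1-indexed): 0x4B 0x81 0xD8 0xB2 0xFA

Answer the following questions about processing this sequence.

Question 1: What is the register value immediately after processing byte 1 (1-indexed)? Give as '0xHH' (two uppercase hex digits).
Answer: 0xF6

Derivation:
After byte 1 (0x4B): reg=0xF6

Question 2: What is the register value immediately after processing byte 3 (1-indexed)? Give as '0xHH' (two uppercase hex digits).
Answer: 0xCF

Derivation:
After byte 1 (0x4B): reg=0xF6
After byte 2 (0x81): reg=0x42
After byte 3 (0xD8): reg=0xCF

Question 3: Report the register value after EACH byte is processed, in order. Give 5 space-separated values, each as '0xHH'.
0xF6 0x42 0xCF 0x74 0xA3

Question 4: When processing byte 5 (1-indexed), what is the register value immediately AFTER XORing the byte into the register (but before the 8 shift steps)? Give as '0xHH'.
Register before byte 5: 0x74
Byte 5: 0xFA
0x74 XOR 0xFA = 0x8E

Answer: 0x8E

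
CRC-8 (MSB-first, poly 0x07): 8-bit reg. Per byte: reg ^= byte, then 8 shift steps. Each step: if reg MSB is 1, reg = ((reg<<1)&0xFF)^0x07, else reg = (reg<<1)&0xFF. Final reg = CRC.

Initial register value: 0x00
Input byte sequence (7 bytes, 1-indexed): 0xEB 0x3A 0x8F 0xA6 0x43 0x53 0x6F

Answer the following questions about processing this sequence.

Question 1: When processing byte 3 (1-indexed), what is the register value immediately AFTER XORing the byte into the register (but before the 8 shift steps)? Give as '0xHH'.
Answer: 0xFD

Derivation:
Register before byte 3: 0x72
Byte 3: 0x8F
0x72 XOR 0x8F = 0xFD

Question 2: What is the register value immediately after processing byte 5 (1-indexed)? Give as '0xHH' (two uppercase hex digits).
Answer: 0x55

Derivation:
After byte 1 (0xEB): reg=0x9F
After byte 2 (0x3A): reg=0x72
After byte 3 (0x8F): reg=0xFD
After byte 4 (0xA6): reg=0x86
After byte 5 (0x43): reg=0x55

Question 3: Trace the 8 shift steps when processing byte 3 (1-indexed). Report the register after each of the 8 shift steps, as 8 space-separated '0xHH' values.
Answer: 0xFD 0xFD 0xFD 0xFD 0xFD 0xFD 0xFD 0xFD

Derivation:
After byte 1 (0xEB): reg=0x9F
After byte 2 (0x3A): reg=0x72
Register before byte 3: 0x72
After XOR with byte 0x8F: 0xFD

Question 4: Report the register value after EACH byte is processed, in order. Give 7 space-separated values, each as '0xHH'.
0x9F 0x72 0xFD 0x86 0x55 0x12 0x74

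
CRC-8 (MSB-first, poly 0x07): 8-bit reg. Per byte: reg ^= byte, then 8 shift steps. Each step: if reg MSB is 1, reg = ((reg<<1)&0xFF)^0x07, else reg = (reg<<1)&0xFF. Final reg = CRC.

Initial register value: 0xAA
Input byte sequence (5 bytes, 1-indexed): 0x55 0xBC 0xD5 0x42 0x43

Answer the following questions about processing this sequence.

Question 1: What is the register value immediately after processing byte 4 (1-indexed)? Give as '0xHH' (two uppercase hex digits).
After byte 1 (0x55): reg=0xF3
After byte 2 (0xBC): reg=0xEA
After byte 3 (0xD5): reg=0xBD
After byte 4 (0x42): reg=0xF3

Answer: 0xF3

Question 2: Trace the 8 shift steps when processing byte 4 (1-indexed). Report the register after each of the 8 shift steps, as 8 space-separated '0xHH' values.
After byte 1 (0x55): reg=0xF3
After byte 2 (0xBC): reg=0xEA
After byte 3 (0xD5): reg=0xBD
Register before byte 4: 0xBD
After XOR with byte 0x42: 0xFF

Answer: 0xF9 0xF5 0xED 0xDD 0xBD 0x7D 0xFA 0xF3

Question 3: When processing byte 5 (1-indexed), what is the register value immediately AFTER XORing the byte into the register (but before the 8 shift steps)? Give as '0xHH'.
Answer: 0xB0

Derivation:
Register before byte 5: 0xF3
Byte 5: 0x43
0xF3 XOR 0x43 = 0xB0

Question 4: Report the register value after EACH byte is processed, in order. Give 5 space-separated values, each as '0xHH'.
0xF3 0xEA 0xBD 0xF3 0x19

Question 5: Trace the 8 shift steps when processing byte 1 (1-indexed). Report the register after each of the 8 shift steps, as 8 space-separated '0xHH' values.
Answer: 0xF9 0xF5 0xED 0xDD 0xBD 0x7D 0xFA 0xF3

Derivation:
Register before byte 1: 0xAA
After XOR with byte 0x55: 0xFF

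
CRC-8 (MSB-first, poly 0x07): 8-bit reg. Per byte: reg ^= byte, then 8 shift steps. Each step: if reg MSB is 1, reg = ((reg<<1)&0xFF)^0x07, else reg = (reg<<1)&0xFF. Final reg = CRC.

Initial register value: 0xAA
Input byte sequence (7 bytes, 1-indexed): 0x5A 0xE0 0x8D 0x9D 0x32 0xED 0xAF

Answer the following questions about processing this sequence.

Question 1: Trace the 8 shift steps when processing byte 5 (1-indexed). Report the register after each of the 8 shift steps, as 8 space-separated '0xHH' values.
Answer: 0xF4 0xEF 0xD9 0xB5 0x6D 0xDA 0xB3 0x61

Derivation:
After byte 1 (0x5A): reg=0xDE
After byte 2 (0xE0): reg=0xBA
After byte 3 (0x8D): reg=0x85
After byte 4 (0x9D): reg=0x48
Register before byte 5: 0x48
After XOR with byte 0x32: 0x7A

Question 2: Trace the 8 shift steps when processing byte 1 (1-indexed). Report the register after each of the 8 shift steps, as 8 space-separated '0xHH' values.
Answer: 0xE7 0xC9 0x95 0x2D 0x5A 0xB4 0x6F 0xDE

Derivation:
Register before byte 1: 0xAA
After XOR with byte 0x5A: 0xF0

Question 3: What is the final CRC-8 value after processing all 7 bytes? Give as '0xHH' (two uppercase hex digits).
After byte 1 (0x5A): reg=0xDE
After byte 2 (0xE0): reg=0xBA
After byte 3 (0x8D): reg=0x85
After byte 4 (0x9D): reg=0x48
After byte 5 (0x32): reg=0x61
After byte 6 (0xED): reg=0xAD
After byte 7 (0xAF): reg=0x0E

Answer: 0x0E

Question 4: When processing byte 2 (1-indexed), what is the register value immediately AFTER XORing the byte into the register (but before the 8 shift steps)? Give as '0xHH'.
Answer: 0x3E

Derivation:
Register before byte 2: 0xDE
Byte 2: 0xE0
0xDE XOR 0xE0 = 0x3E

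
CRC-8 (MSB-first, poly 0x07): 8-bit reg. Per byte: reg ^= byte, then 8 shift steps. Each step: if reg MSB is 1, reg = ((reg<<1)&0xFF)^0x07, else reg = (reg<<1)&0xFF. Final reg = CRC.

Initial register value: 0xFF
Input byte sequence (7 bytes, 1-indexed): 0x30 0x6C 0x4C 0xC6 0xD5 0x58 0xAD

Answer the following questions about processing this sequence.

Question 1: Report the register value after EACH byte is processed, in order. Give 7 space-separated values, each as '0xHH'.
0x63 0x2D 0x20 0xBC 0x18 0xC7 0x11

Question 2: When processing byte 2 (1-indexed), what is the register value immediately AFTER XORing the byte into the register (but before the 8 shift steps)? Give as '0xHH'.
Answer: 0x0F

Derivation:
Register before byte 2: 0x63
Byte 2: 0x6C
0x63 XOR 0x6C = 0x0F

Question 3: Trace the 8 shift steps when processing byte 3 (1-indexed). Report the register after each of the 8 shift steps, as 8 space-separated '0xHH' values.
After byte 1 (0x30): reg=0x63
After byte 2 (0x6C): reg=0x2D
Register before byte 3: 0x2D
After XOR with byte 0x4C: 0x61

Answer: 0xC2 0x83 0x01 0x02 0x04 0x08 0x10 0x20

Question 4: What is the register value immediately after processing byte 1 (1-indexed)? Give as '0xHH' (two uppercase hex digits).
After byte 1 (0x30): reg=0x63

Answer: 0x63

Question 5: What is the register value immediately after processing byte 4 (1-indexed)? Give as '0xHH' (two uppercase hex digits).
After byte 1 (0x30): reg=0x63
After byte 2 (0x6C): reg=0x2D
After byte 3 (0x4C): reg=0x20
After byte 4 (0xC6): reg=0xBC

Answer: 0xBC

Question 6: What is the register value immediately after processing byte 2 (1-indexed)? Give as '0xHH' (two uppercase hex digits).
After byte 1 (0x30): reg=0x63
After byte 2 (0x6C): reg=0x2D

Answer: 0x2D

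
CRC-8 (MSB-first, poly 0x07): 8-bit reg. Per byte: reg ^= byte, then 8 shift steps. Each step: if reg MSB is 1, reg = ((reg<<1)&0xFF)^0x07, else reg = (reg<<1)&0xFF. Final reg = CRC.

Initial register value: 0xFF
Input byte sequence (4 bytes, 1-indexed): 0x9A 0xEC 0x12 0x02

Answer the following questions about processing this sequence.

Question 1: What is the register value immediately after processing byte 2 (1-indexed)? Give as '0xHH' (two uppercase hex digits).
Answer: 0x3E

Derivation:
After byte 1 (0x9A): reg=0x3C
After byte 2 (0xEC): reg=0x3E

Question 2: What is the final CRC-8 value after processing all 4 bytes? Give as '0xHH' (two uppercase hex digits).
After byte 1 (0x9A): reg=0x3C
After byte 2 (0xEC): reg=0x3E
After byte 3 (0x12): reg=0xC4
After byte 4 (0x02): reg=0x5C

Answer: 0x5C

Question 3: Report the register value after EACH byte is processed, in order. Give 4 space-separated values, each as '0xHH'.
0x3C 0x3E 0xC4 0x5C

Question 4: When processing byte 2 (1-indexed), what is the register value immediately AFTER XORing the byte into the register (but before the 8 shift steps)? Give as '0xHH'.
Answer: 0xD0

Derivation:
Register before byte 2: 0x3C
Byte 2: 0xEC
0x3C XOR 0xEC = 0xD0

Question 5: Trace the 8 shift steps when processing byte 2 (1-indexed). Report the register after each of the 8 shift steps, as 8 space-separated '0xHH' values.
Answer: 0xA7 0x49 0x92 0x23 0x46 0x8C 0x1F 0x3E

Derivation:
After byte 1 (0x9A): reg=0x3C
Register before byte 2: 0x3C
After XOR with byte 0xEC: 0xD0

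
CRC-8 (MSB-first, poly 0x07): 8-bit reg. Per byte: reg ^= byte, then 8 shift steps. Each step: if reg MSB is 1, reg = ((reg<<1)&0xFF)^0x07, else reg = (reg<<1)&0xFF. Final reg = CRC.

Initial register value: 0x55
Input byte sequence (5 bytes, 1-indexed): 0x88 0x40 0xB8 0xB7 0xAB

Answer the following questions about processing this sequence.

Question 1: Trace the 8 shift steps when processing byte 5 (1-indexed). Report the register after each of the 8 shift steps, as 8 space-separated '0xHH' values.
Answer: 0xED 0xDD 0xBD 0x7D 0xFA 0xF3 0xE1 0xC5

Derivation:
After byte 1 (0x88): reg=0x1D
After byte 2 (0x40): reg=0x94
After byte 3 (0xB8): reg=0xC4
After byte 4 (0xB7): reg=0x5E
Register before byte 5: 0x5E
After XOR with byte 0xAB: 0xF5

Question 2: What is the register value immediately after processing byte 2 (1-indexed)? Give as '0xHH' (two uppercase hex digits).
After byte 1 (0x88): reg=0x1D
After byte 2 (0x40): reg=0x94

Answer: 0x94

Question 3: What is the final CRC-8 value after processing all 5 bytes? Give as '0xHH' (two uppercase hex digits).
After byte 1 (0x88): reg=0x1D
After byte 2 (0x40): reg=0x94
After byte 3 (0xB8): reg=0xC4
After byte 4 (0xB7): reg=0x5E
After byte 5 (0xAB): reg=0xC5

Answer: 0xC5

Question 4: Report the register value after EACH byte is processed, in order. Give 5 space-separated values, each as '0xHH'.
0x1D 0x94 0xC4 0x5E 0xC5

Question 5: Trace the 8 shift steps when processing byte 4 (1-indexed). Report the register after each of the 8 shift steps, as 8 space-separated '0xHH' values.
After byte 1 (0x88): reg=0x1D
After byte 2 (0x40): reg=0x94
After byte 3 (0xB8): reg=0xC4
Register before byte 4: 0xC4
After XOR with byte 0xB7: 0x73

Answer: 0xE6 0xCB 0x91 0x25 0x4A 0x94 0x2F 0x5E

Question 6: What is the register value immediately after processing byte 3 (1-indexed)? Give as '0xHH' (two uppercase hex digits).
Answer: 0xC4

Derivation:
After byte 1 (0x88): reg=0x1D
After byte 2 (0x40): reg=0x94
After byte 3 (0xB8): reg=0xC4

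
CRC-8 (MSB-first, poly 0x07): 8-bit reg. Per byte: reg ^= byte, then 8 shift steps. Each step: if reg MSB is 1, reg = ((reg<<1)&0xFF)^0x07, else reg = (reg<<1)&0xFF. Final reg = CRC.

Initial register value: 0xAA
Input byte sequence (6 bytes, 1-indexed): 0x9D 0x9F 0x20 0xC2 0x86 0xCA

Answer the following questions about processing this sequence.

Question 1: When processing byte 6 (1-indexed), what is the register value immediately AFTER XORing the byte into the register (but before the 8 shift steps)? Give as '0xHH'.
Register before byte 6: 0xE4
Byte 6: 0xCA
0xE4 XOR 0xCA = 0x2E

Answer: 0x2E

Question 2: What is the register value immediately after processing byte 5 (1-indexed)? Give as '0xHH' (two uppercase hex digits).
Answer: 0xE4

Derivation:
After byte 1 (0x9D): reg=0x85
After byte 2 (0x9F): reg=0x46
After byte 3 (0x20): reg=0x35
After byte 4 (0xC2): reg=0xCB
After byte 5 (0x86): reg=0xE4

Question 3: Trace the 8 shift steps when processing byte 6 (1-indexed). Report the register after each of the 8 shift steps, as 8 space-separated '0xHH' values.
After byte 1 (0x9D): reg=0x85
After byte 2 (0x9F): reg=0x46
After byte 3 (0x20): reg=0x35
After byte 4 (0xC2): reg=0xCB
After byte 5 (0x86): reg=0xE4
Register before byte 6: 0xE4
After XOR with byte 0xCA: 0x2E

Answer: 0x5C 0xB8 0x77 0xEE 0xDB 0xB1 0x65 0xCA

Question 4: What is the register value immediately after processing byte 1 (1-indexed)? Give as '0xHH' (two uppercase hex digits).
Answer: 0x85

Derivation:
After byte 1 (0x9D): reg=0x85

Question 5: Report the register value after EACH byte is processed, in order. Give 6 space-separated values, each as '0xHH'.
0x85 0x46 0x35 0xCB 0xE4 0xCA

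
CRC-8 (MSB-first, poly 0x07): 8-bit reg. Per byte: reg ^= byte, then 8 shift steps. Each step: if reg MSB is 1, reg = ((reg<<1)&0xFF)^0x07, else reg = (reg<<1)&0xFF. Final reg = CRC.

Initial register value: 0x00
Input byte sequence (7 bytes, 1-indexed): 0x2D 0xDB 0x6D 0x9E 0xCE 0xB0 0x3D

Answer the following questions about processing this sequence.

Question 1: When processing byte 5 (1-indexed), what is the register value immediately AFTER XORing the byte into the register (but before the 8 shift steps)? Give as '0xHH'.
Register before byte 5: 0x3C
Byte 5: 0xCE
0x3C XOR 0xCE = 0xF2

Answer: 0xF2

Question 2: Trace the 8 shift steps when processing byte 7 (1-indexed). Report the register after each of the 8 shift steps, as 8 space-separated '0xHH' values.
After byte 1 (0x2D): reg=0xC3
After byte 2 (0xDB): reg=0x48
After byte 3 (0x6D): reg=0xFB
After byte 4 (0x9E): reg=0x3C
After byte 5 (0xCE): reg=0xD0
After byte 6 (0xB0): reg=0x27
Register before byte 7: 0x27
After XOR with byte 0x3D: 0x1A

Answer: 0x34 0x68 0xD0 0xA7 0x49 0x92 0x23 0x46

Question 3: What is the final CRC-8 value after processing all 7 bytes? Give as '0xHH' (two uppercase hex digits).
After byte 1 (0x2D): reg=0xC3
After byte 2 (0xDB): reg=0x48
After byte 3 (0x6D): reg=0xFB
After byte 4 (0x9E): reg=0x3C
After byte 5 (0xCE): reg=0xD0
After byte 6 (0xB0): reg=0x27
After byte 7 (0x3D): reg=0x46

Answer: 0x46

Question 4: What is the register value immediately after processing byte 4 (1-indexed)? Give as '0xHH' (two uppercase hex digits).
After byte 1 (0x2D): reg=0xC3
After byte 2 (0xDB): reg=0x48
After byte 3 (0x6D): reg=0xFB
After byte 4 (0x9E): reg=0x3C

Answer: 0x3C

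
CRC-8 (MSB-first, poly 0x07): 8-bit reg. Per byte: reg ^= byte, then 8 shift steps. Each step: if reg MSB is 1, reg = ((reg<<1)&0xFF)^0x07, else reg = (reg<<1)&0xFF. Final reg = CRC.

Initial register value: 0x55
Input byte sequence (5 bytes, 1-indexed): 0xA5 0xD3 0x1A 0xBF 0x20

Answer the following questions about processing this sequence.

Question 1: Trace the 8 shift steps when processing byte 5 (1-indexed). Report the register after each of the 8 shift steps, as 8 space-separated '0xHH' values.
Answer: 0xA0 0x47 0x8E 0x1B 0x36 0x6C 0xD8 0xB7

Derivation:
After byte 1 (0xA5): reg=0xDE
After byte 2 (0xD3): reg=0x23
After byte 3 (0x1A): reg=0xAF
After byte 4 (0xBF): reg=0x70
Register before byte 5: 0x70
After XOR with byte 0x20: 0x50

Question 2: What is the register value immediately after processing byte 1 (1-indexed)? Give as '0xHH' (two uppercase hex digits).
Answer: 0xDE

Derivation:
After byte 1 (0xA5): reg=0xDE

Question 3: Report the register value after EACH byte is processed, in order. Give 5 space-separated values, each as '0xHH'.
0xDE 0x23 0xAF 0x70 0xB7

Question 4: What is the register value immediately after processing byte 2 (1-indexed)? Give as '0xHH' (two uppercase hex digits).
After byte 1 (0xA5): reg=0xDE
After byte 2 (0xD3): reg=0x23

Answer: 0x23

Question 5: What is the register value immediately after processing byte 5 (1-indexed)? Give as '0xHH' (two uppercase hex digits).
After byte 1 (0xA5): reg=0xDE
After byte 2 (0xD3): reg=0x23
After byte 3 (0x1A): reg=0xAF
After byte 4 (0xBF): reg=0x70
After byte 5 (0x20): reg=0xB7

Answer: 0xB7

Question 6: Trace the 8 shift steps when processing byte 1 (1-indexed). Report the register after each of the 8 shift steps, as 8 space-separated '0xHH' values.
Register before byte 1: 0x55
After XOR with byte 0xA5: 0xF0

Answer: 0xE7 0xC9 0x95 0x2D 0x5A 0xB4 0x6F 0xDE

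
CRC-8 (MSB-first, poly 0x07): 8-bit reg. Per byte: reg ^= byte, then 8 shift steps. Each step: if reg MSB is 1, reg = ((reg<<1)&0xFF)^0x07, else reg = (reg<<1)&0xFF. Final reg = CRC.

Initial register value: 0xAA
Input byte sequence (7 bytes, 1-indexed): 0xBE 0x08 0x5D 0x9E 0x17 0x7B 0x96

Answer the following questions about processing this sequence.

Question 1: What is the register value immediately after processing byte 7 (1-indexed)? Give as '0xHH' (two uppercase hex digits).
Answer: 0x1F

Derivation:
After byte 1 (0xBE): reg=0x6C
After byte 2 (0x08): reg=0x3B
After byte 3 (0x5D): reg=0x35
After byte 4 (0x9E): reg=0x58
After byte 5 (0x17): reg=0xEA
After byte 6 (0x7B): reg=0xFE
After byte 7 (0x96): reg=0x1F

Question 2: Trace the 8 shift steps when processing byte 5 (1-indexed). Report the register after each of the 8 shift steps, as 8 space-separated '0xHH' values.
After byte 1 (0xBE): reg=0x6C
After byte 2 (0x08): reg=0x3B
After byte 3 (0x5D): reg=0x35
After byte 4 (0x9E): reg=0x58
Register before byte 5: 0x58
After XOR with byte 0x17: 0x4F

Answer: 0x9E 0x3B 0x76 0xEC 0xDF 0xB9 0x75 0xEA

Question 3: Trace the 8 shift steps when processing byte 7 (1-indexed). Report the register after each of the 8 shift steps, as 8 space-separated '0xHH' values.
Answer: 0xD0 0xA7 0x49 0x92 0x23 0x46 0x8C 0x1F

Derivation:
After byte 1 (0xBE): reg=0x6C
After byte 2 (0x08): reg=0x3B
After byte 3 (0x5D): reg=0x35
After byte 4 (0x9E): reg=0x58
After byte 5 (0x17): reg=0xEA
After byte 6 (0x7B): reg=0xFE
Register before byte 7: 0xFE
After XOR with byte 0x96: 0x68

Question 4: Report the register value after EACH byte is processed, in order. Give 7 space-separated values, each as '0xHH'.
0x6C 0x3B 0x35 0x58 0xEA 0xFE 0x1F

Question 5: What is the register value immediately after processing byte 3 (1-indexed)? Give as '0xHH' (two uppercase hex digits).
Answer: 0x35

Derivation:
After byte 1 (0xBE): reg=0x6C
After byte 2 (0x08): reg=0x3B
After byte 3 (0x5D): reg=0x35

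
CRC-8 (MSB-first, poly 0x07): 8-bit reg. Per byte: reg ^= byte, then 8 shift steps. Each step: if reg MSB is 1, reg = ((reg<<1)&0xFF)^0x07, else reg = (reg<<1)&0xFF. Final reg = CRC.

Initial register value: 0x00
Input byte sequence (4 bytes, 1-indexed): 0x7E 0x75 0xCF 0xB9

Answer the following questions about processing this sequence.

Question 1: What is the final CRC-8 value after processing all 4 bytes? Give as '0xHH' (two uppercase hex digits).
After byte 1 (0x7E): reg=0x7D
After byte 2 (0x75): reg=0x38
After byte 3 (0xCF): reg=0xCB
After byte 4 (0xB9): reg=0x59

Answer: 0x59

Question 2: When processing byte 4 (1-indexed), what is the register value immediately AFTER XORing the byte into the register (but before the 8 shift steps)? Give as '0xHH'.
Register before byte 4: 0xCB
Byte 4: 0xB9
0xCB XOR 0xB9 = 0x72

Answer: 0x72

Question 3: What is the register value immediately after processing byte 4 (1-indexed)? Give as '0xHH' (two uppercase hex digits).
Answer: 0x59

Derivation:
After byte 1 (0x7E): reg=0x7D
After byte 2 (0x75): reg=0x38
After byte 3 (0xCF): reg=0xCB
After byte 4 (0xB9): reg=0x59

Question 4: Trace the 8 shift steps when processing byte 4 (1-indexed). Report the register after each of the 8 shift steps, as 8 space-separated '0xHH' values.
Answer: 0xE4 0xCF 0x99 0x35 0x6A 0xD4 0xAF 0x59

Derivation:
After byte 1 (0x7E): reg=0x7D
After byte 2 (0x75): reg=0x38
After byte 3 (0xCF): reg=0xCB
Register before byte 4: 0xCB
After XOR with byte 0xB9: 0x72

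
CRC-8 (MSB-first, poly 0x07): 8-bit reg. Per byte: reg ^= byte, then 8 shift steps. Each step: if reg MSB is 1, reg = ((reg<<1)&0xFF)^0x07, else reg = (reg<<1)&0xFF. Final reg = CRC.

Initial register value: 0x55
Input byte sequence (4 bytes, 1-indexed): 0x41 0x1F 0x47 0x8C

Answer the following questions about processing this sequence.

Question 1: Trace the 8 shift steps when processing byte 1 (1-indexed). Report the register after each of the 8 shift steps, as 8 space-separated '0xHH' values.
Register before byte 1: 0x55
After XOR with byte 0x41: 0x14

Answer: 0x28 0x50 0xA0 0x47 0x8E 0x1B 0x36 0x6C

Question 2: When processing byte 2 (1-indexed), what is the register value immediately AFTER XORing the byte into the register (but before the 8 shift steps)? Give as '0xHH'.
Answer: 0x73

Derivation:
Register before byte 2: 0x6C
Byte 2: 0x1F
0x6C XOR 0x1F = 0x73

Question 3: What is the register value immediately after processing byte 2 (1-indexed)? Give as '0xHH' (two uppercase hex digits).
After byte 1 (0x41): reg=0x6C
After byte 2 (0x1F): reg=0x5E

Answer: 0x5E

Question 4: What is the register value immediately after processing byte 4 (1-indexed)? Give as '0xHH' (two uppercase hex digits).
After byte 1 (0x41): reg=0x6C
After byte 2 (0x1F): reg=0x5E
After byte 3 (0x47): reg=0x4F
After byte 4 (0x8C): reg=0x47

Answer: 0x47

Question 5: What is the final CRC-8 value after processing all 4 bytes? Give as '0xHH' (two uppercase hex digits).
After byte 1 (0x41): reg=0x6C
After byte 2 (0x1F): reg=0x5E
After byte 3 (0x47): reg=0x4F
After byte 4 (0x8C): reg=0x47

Answer: 0x47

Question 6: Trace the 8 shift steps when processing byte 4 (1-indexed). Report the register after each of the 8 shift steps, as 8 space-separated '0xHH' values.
After byte 1 (0x41): reg=0x6C
After byte 2 (0x1F): reg=0x5E
After byte 3 (0x47): reg=0x4F
Register before byte 4: 0x4F
After XOR with byte 0x8C: 0xC3

Answer: 0x81 0x05 0x0A 0x14 0x28 0x50 0xA0 0x47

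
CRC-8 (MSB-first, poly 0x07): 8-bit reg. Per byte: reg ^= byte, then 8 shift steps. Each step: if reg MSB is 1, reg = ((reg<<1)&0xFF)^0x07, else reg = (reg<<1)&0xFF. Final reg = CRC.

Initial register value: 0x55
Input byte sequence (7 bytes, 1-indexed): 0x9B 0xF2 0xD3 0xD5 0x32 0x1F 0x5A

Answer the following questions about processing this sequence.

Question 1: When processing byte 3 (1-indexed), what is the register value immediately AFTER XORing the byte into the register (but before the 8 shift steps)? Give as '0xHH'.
Answer: 0x38

Derivation:
Register before byte 3: 0xEB
Byte 3: 0xD3
0xEB XOR 0xD3 = 0x38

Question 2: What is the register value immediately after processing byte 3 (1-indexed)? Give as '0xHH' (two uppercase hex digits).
Answer: 0xA8

Derivation:
After byte 1 (0x9B): reg=0x64
After byte 2 (0xF2): reg=0xEB
After byte 3 (0xD3): reg=0xA8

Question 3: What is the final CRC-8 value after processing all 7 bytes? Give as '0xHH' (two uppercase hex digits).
Answer: 0xEE

Derivation:
After byte 1 (0x9B): reg=0x64
After byte 2 (0xF2): reg=0xEB
After byte 3 (0xD3): reg=0xA8
After byte 4 (0xD5): reg=0x74
After byte 5 (0x32): reg=0xD5
After byte 6 (0x1F): reg=0x78
After byte 7 (0x5A): reg=0xEE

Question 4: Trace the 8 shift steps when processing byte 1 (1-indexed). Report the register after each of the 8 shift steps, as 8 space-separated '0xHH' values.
Register before byte 1: 0x55
After XOR with byte 0x9B: 0xCE

Answer: 0x9B 0x31 0x62 0xC4 0x8F 0x19 0x32 0x64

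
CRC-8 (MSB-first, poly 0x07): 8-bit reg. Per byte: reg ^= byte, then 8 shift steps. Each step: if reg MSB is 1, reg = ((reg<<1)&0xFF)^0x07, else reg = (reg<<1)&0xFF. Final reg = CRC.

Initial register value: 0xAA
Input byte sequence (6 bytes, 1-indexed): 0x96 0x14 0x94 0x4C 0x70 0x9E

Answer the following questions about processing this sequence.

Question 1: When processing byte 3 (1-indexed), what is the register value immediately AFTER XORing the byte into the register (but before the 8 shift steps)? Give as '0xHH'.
Register before byte 3: 0x69
Byte 3: 0x94
0x69 XOR 0x94 = 0xFD

Answer: 0xFD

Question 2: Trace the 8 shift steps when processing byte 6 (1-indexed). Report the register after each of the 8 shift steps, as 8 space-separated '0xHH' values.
Answer: 0x21 0x42 0x84 0x0F 0x1E 0x3C 0x78 0xF0

Derivation:
After byte 1 (0x96): reg=0xB4
After byte 2 (0x14): reg=0x69
After byte 3 (0x94): reg=0xFD
After byte 4 (0x4C): reg=0x1E
After byte 5 (0x70): reg=0x0D
Register before byte 6: 0x0D
After XOR with byte 0x9E: 0x93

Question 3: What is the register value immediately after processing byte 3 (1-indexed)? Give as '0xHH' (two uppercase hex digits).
After byte 1 (0x96): reg=0xB4
After byte 2 (0x14): reg=0x69
After byte 3 (0x94): reg=0xFD

Answer: 0xFD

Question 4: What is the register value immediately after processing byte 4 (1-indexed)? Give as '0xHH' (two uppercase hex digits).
Answer: 0x1E

Derivation:
After byte 1 (0x96): reg=0xB4
After byte 2 (0x14): reg=0x69
After byte 3 (0x94): reg=0xFD
After byte 4 (0x4C): reg=0x1E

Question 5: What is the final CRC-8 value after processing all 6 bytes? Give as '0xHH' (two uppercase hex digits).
After byte 1 (0x96): reg=0xB4
After byte 2 (0x14): reg=0x69
After byte 3 (0x94): reg=0xFD
After byte 4 (0x4C): reg=0x1E
After byte 5 (0x70): reg=0x0D
After byte 6 (0x9E): reg=0xF0

Answer: 0xF0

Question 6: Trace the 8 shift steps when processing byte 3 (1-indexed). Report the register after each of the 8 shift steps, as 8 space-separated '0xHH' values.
Answer: 0xFD 0xFD 0xFD 0xFD 0xFD 0xFD 0xFD 0xFD

Derivation:
After byte 1 (0x96): reg=0xB4
After byte 2 (0x14): reg=0x69
Register before byte 3: 0x69
After XOR with byte 0x94: 0xFD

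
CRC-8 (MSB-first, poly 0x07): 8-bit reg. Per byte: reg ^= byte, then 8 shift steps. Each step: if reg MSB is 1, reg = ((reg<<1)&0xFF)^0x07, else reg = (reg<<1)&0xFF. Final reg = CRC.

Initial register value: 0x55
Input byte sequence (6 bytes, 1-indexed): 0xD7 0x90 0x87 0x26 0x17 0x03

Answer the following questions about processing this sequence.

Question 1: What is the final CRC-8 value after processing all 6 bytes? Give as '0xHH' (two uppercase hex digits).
After byte 1 (0xD7): reg=0x87
After byte 2 (0x90): reg=0x65
After byte 3 (0x87): reg=0xA0
After byte 4 (0x26): reg=0x9B
After byte 5 (0x17): reg=0xAD
After byte 6 (0x03): reg=0x43

Answer: 0x43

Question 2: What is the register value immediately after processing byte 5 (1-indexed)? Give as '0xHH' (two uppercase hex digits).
Answer: 0xAD

Derivation:
After byte 1 (0xD7): reg=0x87
After byte 2 (0x90): reg=0x65
After byte 3 (0x87): reg=0xA0
After byte 4 (0x26): reg=0x9B
After byte 5 (0x17): reg=0xAD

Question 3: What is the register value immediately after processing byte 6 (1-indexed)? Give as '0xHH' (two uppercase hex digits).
Answer: 0x43

Derivation:
After byte 1 (0xD7): reg=0x87
After byte 2 (0x90): reg=0x65
After byte 3 (0x87): reg=0xA0
After byte 4 (0x26): reg=0x9B
After byte 5 (0x17): reg=0xAD
After byte 6 (0x03): reg=0x43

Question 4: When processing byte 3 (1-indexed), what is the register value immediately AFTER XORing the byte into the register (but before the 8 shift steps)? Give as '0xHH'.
Answer: 0xE2

Derivation:
Register before byte 3: 0x65
Byte 3: 0x87
0x65 XOR 0x87 = 0xE2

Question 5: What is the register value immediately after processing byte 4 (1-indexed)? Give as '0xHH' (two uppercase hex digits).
Answer: 0x9B

Derivation:
After byte 1 (0xD7): reg=0x87
After byte 2 (0x90): reg=0x65
After byte 3 (0x87): reg=0xA0
After byte 4 (0x26): reg=0x9B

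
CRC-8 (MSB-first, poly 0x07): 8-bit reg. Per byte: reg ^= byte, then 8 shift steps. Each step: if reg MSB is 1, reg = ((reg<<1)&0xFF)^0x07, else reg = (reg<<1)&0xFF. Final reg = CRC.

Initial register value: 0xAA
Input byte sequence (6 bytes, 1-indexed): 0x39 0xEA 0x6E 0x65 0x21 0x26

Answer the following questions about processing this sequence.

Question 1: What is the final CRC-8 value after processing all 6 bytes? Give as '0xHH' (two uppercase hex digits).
Answer: 0x32

Derivation:
After byte 1 (0x39): reg=0xF0
After byte 2 (0xEA): reg=0x46
After byte 3 (0x6E): reg=0xD8
After byte 4 (0x65): reg=0x3A
After byte 5 (0x21): reg=0x41
After byte 6 (0x26): reg=0x32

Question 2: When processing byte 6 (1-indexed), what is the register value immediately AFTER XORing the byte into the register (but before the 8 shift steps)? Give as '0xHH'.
Register before byte 6: 0x41
Byte 6: 0x26
0x41 XOR 0x26 = 0x67

Answer: 0x67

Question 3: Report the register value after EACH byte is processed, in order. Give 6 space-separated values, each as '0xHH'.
0xF0 0x46 0xD8 0x3A 0x41 0x32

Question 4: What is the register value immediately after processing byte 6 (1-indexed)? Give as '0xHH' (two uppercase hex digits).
After byte 1 (0x39): reg=0xF0
After byte 2 (0xEA): reg=0x46
After byte 3 (0x6E): reg=0xD8
After byte 4 (0x65): reg=0x3A
After byte 5 (0x21): reg=0x41
After byte 6 (0x26): reg=0x32

Answer: 0x32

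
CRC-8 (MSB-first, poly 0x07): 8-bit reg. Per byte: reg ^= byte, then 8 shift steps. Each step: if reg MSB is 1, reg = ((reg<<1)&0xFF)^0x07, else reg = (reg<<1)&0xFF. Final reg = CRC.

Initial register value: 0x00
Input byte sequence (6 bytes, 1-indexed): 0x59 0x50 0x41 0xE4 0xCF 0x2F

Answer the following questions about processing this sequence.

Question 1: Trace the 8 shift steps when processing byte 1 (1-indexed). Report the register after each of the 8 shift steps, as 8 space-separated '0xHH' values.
Register before byte 1: 0x00
After XOR with byte 0x59: 0x59

Answer: 0xB2 0x63 0xC6 0x8B 0x11 0x22 0x44 0x88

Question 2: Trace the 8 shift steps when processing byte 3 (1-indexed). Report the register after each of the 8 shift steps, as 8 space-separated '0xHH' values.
After byte 1 (0x59): reg=0x88
After byte 2 (0x50): reg=0x06
Register before byte 3: 0x06
After XOR with byte 0x41: 0x47

Answer: 0x8E 0x1B 0x36 0x6C 0xD8 0xB7 0x69 0xD2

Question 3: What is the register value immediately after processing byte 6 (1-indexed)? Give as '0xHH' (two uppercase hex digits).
After byte 1 (0x59): reg=0x88
After byte 2 (0x50): reg=0x06
After byte 3 (0x41): reg=0xD2
After byte 4 (0xE4): reg=0x82
After byte 5 (0xCF): reg=0xE4
After byte 6 (0x2F): reg=0x7F

Answer: 0x7F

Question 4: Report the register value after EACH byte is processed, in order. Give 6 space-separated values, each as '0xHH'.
0x88 0x06 0xD2 0x82 0xE4 0x7F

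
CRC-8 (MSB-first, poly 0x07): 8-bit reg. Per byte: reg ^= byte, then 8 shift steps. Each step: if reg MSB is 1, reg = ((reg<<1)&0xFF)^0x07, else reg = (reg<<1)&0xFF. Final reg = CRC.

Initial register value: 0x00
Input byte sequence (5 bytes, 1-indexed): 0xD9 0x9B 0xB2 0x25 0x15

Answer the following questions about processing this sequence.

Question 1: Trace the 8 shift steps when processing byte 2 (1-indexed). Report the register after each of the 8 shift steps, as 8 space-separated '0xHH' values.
Answer: 0x33 0x66 0xCC 0x9F 0x39 0x72 0xE4 0xCF

Derivation:
After byte 1 (0xD9): reg=0x01
Register before byte 2: 0x01
After XOR with byte 0x9B: 0x9A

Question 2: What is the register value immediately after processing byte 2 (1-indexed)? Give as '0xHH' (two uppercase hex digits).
Answer: 0xCF

Derivation:
After byte 1 (0xD9): reg=0x01
After byte 2 (0x9B): reg=0xCF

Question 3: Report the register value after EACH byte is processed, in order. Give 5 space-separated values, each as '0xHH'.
0x01 0xCF 0x74 0xB0 0x72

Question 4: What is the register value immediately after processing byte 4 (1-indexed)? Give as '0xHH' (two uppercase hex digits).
After byte 1 (0xD9): reg=0x01
After byte 2 (0x9B): reg=0xCF
After byte 3 (0xB2): reg=0x74
After byte 4 (0x25): reg=0xB0

Answer: 0xB0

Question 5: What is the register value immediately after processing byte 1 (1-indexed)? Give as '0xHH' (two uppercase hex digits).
After byte 1 (0xD9): reg=0x01

Answer: 0x01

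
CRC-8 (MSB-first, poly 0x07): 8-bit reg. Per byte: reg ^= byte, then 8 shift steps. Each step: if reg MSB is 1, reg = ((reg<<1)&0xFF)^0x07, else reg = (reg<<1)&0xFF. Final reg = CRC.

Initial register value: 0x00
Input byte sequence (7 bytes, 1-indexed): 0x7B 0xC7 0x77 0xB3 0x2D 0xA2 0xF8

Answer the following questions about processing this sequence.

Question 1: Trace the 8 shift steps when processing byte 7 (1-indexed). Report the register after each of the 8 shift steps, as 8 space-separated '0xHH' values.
Answer: 0x9C 0x3F 0x7E 0xFC 0xFF 0xF9 0xF5 0xED

Derivation:
After byte 1 (0x7B): reg=0x66
After byte 2 (0xC7): reg=0x6E
After byte 3 (0x77): reg=0x4F
After byte 4 (0xB3): reg=0xFA
After byte 5 (0x2D): reg=0x2B
After byte 6 (0xA2): reg=0xB6
Register before byte 7: 0xB6
After XOR with byte 0xF8: 0x4E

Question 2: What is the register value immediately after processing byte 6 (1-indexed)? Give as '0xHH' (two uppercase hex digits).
Answer: 0xB6

Derivation:
After byte 1 (0x7B): reg=0x66
After byte 2 (0xC7): reg=0x6E
After byte 3 (0x77): reg=0x4F
After byte 4 (0xB3): reg=0xFA
After byte 5 (0x2D): reg=0x2B
After byte 6 (0xA2): reg=0xB6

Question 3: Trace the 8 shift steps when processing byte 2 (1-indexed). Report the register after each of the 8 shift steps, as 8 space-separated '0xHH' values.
Answer: 0x45 0x8A 0x13 0x26 0x4C 0x98 0x37 0x6E

Derivation:
After byte 1 (0x7B): reg=0x66
Register before byte 2: 0x66
After XOR with byte 0xC7: 0xA1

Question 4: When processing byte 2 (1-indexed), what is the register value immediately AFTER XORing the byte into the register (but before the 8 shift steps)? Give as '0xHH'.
Answer: 0xA1

Derivation:
Register before byte 2: 0x66
Byte 2: 0xC7
0x66 XOR 0xC7 = 0xA1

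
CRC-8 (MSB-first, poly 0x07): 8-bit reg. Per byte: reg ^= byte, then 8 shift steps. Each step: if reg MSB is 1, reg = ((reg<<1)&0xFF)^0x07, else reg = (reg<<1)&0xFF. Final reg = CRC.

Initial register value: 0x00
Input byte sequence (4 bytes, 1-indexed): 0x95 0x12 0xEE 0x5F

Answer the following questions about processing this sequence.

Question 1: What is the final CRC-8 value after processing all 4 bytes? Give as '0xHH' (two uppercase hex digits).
After byte 1 (0x95): reg=0xE2
After byte 2 (0x12): reg=0xDE
After byte 3 (0xEE): reg=0x90
After byte 4 (0x5F): reg=0x63

Answer: 0x63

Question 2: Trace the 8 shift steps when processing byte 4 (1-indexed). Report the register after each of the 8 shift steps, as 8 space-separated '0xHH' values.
After byte 1 (0x95): reg=0xE2
After byte 2 (0x12): reg=0xDE
After byte 3 (0xEE): reg=0x90
Register before byte 4: 0x90
After XOR with byte 0x5F: 0xCF

Answer: 0x99 0x35 0x6A 0xD4 0xAF 0x59 0xB2 0x63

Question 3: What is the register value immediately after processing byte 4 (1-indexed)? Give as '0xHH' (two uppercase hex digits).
After byte 1 (0x95): reg=0xE2
After byte 2 (0x12): reg=0xDE
After byte 3 (0xEE): reg=0x90
After byte 4 (0x5F): reg=0x63

Answer: 0x63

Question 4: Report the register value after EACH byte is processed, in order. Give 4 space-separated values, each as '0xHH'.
0xE2 0xDE 0x90 0x63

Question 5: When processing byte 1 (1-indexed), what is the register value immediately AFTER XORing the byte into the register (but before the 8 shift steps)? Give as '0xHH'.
Answer: 0x95

Derivation:
Register before byte 1: 0x00
Byte 1: 0x95
0x00 XOR 0x95 = 0x95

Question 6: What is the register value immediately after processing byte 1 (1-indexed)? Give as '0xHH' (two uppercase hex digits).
After byte 1 (0x95): reg=0xE2

Answer: 0xE2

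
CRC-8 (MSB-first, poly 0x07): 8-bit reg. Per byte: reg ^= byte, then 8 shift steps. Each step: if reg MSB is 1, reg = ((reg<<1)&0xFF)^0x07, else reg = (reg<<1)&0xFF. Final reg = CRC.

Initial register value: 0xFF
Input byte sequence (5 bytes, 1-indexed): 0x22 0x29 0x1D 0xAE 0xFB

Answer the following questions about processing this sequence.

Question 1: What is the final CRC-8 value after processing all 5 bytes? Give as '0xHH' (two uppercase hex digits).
Answer: 0xE3

Derivation:
After byte 1 (0x22): reg=0x1D
After byte 2 (0x29): reg=0x8C
After byte 3 (0x1D): reg=0xFE
After byte 4 (0xAE): reg=0xB7
After byte 5 (0xFB): reg=0xE3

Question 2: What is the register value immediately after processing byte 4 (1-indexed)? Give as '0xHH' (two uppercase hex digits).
Answer: 0xB7

Derivation:
After byte 1 (0x22): reg=0x1D
After byte 2 (0x29): reg=0x8C
After byte 3 (0x1D): reg=0xFE
After byte 4 (0xAE): reg=0xB7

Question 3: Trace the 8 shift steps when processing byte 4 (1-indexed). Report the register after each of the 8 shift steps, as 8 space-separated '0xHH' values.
After byte 1 (0x22): reg=0x1D
After byte 2 (0x29): reg=0x8C
After byte 3 (0x1D): reg=0xFE
Register before byte 4: 0xFE
After XOR with byte 0xAE: 0x50

Answer: 0xA0 0x47 0x8E 0x1B 0x36 0x6C 0xD8 0xB7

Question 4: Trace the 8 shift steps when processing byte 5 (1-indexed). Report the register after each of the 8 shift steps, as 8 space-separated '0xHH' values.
Answer: 0x98 0x37 0x6E 0xDC 0xBF 0x79 0xF2 0xE3

Derivation:
After byte 1 (0x22): reg=0x1D
After byte 2 (0x29): reg=0x8C
After byte 3 (0x1D): reg=0xFE
After byte 4 (0xAE): reg=0xB7
Register before byte 5: 0xB7
After XOR with byte 0xFB: 0x4C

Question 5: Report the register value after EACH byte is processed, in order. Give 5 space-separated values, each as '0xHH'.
0x1D 0x8C 0xFE 0xB7 0xE3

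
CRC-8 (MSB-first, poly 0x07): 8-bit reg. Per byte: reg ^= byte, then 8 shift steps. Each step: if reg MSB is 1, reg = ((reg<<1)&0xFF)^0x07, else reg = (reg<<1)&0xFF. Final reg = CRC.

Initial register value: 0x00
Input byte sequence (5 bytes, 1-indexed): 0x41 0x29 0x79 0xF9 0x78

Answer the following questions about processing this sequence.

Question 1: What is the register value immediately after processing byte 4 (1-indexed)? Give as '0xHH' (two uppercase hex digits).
Answer: 0x0A

Derivation:
After byte 1 (0x41): reg=0xC0
After byte 2 (0x29): reg=0x91
After byte 3 (0x79): reg=0x96
After byte 4 (0xF9): reg=0x0A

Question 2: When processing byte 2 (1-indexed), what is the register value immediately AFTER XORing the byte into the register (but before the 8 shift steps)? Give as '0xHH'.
Answer: 0xE9

Derivation:
Register before byte 2: 0xC0
Byte 2: 0x29
0xC0 XOR 0x29 = 0xE9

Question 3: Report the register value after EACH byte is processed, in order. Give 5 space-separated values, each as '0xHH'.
0xC0 0x91 0x96 0x0A 0x59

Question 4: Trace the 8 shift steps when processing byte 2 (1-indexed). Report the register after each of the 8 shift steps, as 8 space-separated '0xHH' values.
After byte 1 (0x41): reg=0xC0
Register before byte 2: 0xC0
After XOR with byte 0x29: 0xE9

Answer: 0xD5 0xAD 0x5D 0xBA 0x73 0xE6 0xCB 0x91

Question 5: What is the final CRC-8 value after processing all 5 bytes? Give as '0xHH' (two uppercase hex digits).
After byte 1 (0x41): reg=0xC0
After byte 2 (0x29): reg=0x91
After byte 3 (0x79): reg=0x96
After byte 4 (0xF9): reg=0x0A
After byte 5 (0x78): reg=0x59

Answer: 0x59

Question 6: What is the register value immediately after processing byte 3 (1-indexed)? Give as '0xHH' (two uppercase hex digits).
After byte 1 (0x41): reg=0xC0
After byte 2 (0x29): reg=0x91
After byte 3 (0x79): reg=0x96

Answer: 0x96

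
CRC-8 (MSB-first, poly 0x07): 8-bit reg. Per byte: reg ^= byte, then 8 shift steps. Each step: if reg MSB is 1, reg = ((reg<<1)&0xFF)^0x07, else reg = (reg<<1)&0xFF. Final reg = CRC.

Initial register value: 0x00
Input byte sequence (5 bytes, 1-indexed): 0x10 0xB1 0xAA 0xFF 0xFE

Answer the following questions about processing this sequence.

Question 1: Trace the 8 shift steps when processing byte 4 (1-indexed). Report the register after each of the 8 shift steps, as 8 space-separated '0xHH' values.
Answer: 0xB0 0x67 0xCE 0x9B 0x31 0x62 0xC4 0x8F

Derivation:
After byte 1 (0x10): reg=0x70
After byte 2 (0xB1): reg=0x49
After byte 3 (0xAA): reg=0xA7
Register before byte 4: 0xA7
After XOR with byte 0xFF: 0x58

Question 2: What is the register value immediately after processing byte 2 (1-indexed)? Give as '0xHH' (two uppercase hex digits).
After byte 1 (0x10): reg=0x70
After byte 2 (0xB1): reg=0x49

Answer: 0x49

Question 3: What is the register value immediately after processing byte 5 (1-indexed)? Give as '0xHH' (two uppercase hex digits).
After byte 1 (0x10): reg=0x70
After byte 2 (0xB1): reg=0x49
After byte 3 (0xAA): reg=0xA7
After byte 4 (0xFF): reg=0x8F
After byte 5 (0xFE): reg=0x50

Answer: 0x50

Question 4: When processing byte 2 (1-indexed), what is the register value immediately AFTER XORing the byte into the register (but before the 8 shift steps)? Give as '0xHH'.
Answer: 0xC1

Derivation:
Register before byte 2: 0x70
Byte 2: 0xB1
0x70 XOR 0xB1 = 0xC1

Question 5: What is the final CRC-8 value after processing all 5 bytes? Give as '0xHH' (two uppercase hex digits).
Answer: 0x50

Derivation:
After byte 1 (0x10): reg=0x70
After byte 2 (0xB1): reg=0x49
After byte 3 (0xAA): reg=0xA7
After byte 4 (0xFF): reg=0x8F
After byte 5 (0xFE): reg=0x50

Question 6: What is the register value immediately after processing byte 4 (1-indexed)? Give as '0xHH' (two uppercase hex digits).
After byte 1 (0x10): reg=0x70
After byte 2 (0xB1): reg=0x49
After byte 3 (0xAA): reg=0xA7
After byte 4 (0xFF): reg=0x8F

Answer: 0x8F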